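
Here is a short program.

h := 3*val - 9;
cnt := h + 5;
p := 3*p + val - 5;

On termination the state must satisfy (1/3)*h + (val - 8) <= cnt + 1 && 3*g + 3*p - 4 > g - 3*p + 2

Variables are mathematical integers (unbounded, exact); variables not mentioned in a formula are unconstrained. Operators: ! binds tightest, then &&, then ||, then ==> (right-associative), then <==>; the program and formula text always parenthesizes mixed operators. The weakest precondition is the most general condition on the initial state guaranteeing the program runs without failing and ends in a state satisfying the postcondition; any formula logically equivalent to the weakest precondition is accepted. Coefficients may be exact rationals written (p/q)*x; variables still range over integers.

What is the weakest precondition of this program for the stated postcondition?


Working backward. After the program, the postcondition (1/3)*h + (val - 8) <= cnt + 1 && 3*g + 3*p - 4 > g - 3*p + 2 must hold; in canonical form it is (1/3)*h + val <= cnt + 9 && 2*g + 6*p > 6.
Before p := 3*p + val - 5: (1/3)*h + val <= cnt + 9 && 2*g + 18*p + 6*val > 36
Before cnt := h + 5: val <= (2/3)*h + 14 && 2*g + 18*p + 6*val > 36
Before h := 3*val - 9: val >= -8 && 2*g + 18*p + 6*val > 36
Answer: WP = val >= -8 && 2*g + 18*p + 6*val > 36


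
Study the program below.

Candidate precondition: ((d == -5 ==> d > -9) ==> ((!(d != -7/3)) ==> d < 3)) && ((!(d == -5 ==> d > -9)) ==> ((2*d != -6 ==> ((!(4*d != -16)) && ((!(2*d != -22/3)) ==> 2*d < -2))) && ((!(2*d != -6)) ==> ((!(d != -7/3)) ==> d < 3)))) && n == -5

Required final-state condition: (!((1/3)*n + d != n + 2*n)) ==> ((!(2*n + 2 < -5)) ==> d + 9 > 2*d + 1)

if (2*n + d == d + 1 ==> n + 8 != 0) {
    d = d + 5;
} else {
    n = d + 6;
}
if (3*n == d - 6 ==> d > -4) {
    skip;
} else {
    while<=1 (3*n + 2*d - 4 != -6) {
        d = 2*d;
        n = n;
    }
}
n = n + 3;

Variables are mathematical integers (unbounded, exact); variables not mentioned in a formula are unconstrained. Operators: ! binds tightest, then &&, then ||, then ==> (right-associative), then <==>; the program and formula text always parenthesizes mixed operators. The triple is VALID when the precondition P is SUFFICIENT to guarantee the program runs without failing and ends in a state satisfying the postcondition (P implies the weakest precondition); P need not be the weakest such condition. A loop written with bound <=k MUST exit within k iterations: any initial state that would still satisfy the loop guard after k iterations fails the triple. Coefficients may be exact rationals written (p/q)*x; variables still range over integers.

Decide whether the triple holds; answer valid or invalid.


Working backward. After the program, the postcondition (!((1/3)*n + d != n + 2*n)) ==> ((!(2*n + 2 < -5)) ==> d + 9 > 2*d + 1) must hold; in canonical form it is (!(d != (8/3)*n)) ==> ((!(2*n < -7)) ==> d < 8).
Before n := n + 3: (!(d != (8/3)*n + 8)) ==> ((!(2*n < -13)) ==> d < 8)
Then branch requires (!(d != (8/3)*n + 8)) ==> ((!(2*n < -13)) ==> d < 8); else branch requires (2*d + 3*n != -2 ==> ((!(4*d + 3*n != -2)) && ((!(2*d != (8/3)*n + 8)) ==> ((!(2*n < -13)) ==> 2*d < 8)))) && ((!(2*d + 3*n != -2)) ==> ((!(d != (8/3)*n + 8)) ==> ((!(2*n < -13)) ==> d < 8))).
Before the if: ((3*n == d - 6 ==> d > -4) ==> ((!(d != (8/3)*n + 8)) ==> ((!(2*n < -13)) ==> d < 8))) && ((!(3*n == d - 6 ==> d > -4)) ==> ((2*d + 3*n != -2 ==> ((!(4*d + 3*n != -2)) && ((!(2*d != (8/3)*n + 8)) ==> ((!(2*n < -13)) ==> 2*d < 8)))) && ((!(2*d + 3*n != -2)) ==> ((!(d != (8/3)*n + 8)) ==> ((!(2*n < -13)) ==> d < 8)))))
Then branch requires ((3*n == d - 1 ==> d > -9) ==> ((!(d != (8/3)*n + 3)) ==> ((!(2*n < -13)) ==> d < 3))) && ((!(3*n == d - 1 ==> d > -9)) ==> ((2*d + 3*n != -12 ==> ((!(4*d + 3*n != -22)) && ((!(2*d != (8/3)*n - 2)) ==> ((!(2*n < -13)) ==> 2*d < -2)))) && ((!(2*d + 3*n != -12)) ==> ((!(d != (8/3)*n + 3)) ==> ((!(2*n < -13)) ==> d < 3))))); else branch requires ((2*d == -24 ==> d > -4) ==> ((!((5/3)*d != -24)) ==> ((!(2*d < -25)) ==> d < 8))) && ((!(2*d == -24 ==> d > -4)) ==> ((5*d != -20 ==> ((!(7*d != -20)) && ((!((2/3)*d != -24)) ==> ((!(2*d < -25)) ==> 2*d < 8)))) && ((!(5*d != -20)) ==> ((!((5/3)*d != -24)) ==> ((!(2*d < -25)) ==> d < 8))))).
Before the if: ((2*n == 1 ==> n != -8) ==> (((3*n == d - 1 ==> d > -9) ==> ((!(d != (8/3)*n + 3)) ==> ((!(2*n < -13)) ==> d < 3))) && ((!(3*n == d - 1 ==> d > -9)) ==> ((2*d + 3*n != -12 ==> ((!(4*d + 3*n != -22)) && ((!(2*d != (8/3)*n - 2)) ==> ((!(2*n < -13)) ==> 2*d < -2)))) && ((!(2*d + 3*n != -12)) ==> ((!(d != (8/3)*n + 3)) ==> ((!(2*n < -13)) ==> d < 3))))))) && ((!(2*n == 1 ==> n != -8)) ==> (((2*d == -24 ==> d > -4) ==> ((!((5/3)*d != -24)) ==> ((!(2*d < -25)) ==> d < 8))) && ((!(2*d == -24 ==> d > -4)) ==> ((5*d != -20 ==> ((!(7*d != -20)) && ((!((2/3)*d != -24)) ==> ((!(2*d < -25)) ==> 2*d < 8)))) && ((!(5*d != -20)) ==> ((!((5/3)*d != -24)) ==> ((!(2*d < -25)) ==> d < 8)))))))
The weakest precondition is ((2*n == 1 ==> n != -8) ==> (((3*n == d - 1 ==> d > -9) ==> ((!(d != (8/3)*n + 3)) ==> ((!(2*n < -13)) ==> d < 3))) && ((!(3*n == d - 1 ==> d > -9)) ==> ((2*d + 3*n != -12 ==> ((!(4*d + 3*n != -22)) && ((!(2*d != (8/3)*n - 2)) ==> ((!(2*n < -13)) ==> 2*d < -2)))) && ((!(2*d + 3*n != -12)) ==> ((!(d != (8/3)*n + 3)) ==> ((!(2*n < -13)) ==> d < 3))))))) && ((!(2*n == 1 ==> n != -8)) ==> (((2*d == -24 ==> d > -4) ==> ((!((5/3)*d != -24)) ==> ((!(2*d < -25)) ==> d < 8))) && ((!(2*d == -24 ==> d > -4)) ==> ((5*d != -20 ==> ((!(7*d != -20)) && ((!((2/3)*d != -24)) ==> ((!(2*d < -25)) ==> 2*d < 8)))) && ((!(5*d != -20)) ==> ((!((5/3)*d != -24)) ==> ((!(2*d < -25)) ==> d < 8))))))).
Check whether ((d == -5 ==> d > -9) ==> ((!(d != -7/3)) ==> d < 3)) && ((!(d == -5 ==> d > -9)) ==> ((2*d != -6 ==> ((!(4*d != -16)) && ((!(2*d != -22/3)) ==> 2*d < -2))) && ((!(2*d != -6)) ==> ((!(d != -7/3)) ==> d < 3)))) && n == -5 implies it.
Countermodel: at the initial state d = -14, n = -5, the precondition holds but the weakest precondition fails.
Answer: invalid


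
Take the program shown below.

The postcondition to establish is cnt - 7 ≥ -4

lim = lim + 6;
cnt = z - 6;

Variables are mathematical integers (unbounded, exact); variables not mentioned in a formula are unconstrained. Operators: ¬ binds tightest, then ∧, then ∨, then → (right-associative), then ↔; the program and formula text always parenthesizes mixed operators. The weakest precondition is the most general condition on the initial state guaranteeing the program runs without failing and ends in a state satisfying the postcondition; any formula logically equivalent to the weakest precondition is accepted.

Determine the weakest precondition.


Working backward. After the program, the postcondition cnt - 7 ≥ -4 must hold; in canonical form it is cnt ≥ 3.
Before cnt := z - 6: z ≥ 9
Before lim := lim + 6: z ≥ 9
Answer: WP = z ≥ 9


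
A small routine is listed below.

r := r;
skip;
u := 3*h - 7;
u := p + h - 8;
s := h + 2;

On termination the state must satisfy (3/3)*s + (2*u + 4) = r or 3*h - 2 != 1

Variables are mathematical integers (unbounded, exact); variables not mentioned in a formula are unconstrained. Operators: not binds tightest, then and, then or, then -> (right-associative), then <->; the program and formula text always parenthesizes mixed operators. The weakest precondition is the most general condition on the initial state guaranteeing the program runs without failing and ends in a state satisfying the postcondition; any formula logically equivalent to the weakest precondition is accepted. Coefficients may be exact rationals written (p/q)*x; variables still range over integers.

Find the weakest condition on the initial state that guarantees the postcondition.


Working backward. After the program, the postcondition (3/3)*s + (2*u + 4) = r or 3*h - 2 != 1 must hold; in canonical form it is s + 2*u = r - 4 or 3*h != 3.
Before s := h + 2: h + 2*u = r - 6 or 3*h != 3
Before u := p + h - 8: 3*h + 2*p = r + 10 or 3*h != 3
Before u := 3*h - 7: 3*h + 2*p = r + 10 or 3*h != 3
Before skip: 3*h + 2*p = r + 10 or 3*h != 3
Before r := r: 3*h + 2*p = r + 10 or 3*h != 3
Answer: WP = 3*h + 2*p = r + 10 or 3*h != 3


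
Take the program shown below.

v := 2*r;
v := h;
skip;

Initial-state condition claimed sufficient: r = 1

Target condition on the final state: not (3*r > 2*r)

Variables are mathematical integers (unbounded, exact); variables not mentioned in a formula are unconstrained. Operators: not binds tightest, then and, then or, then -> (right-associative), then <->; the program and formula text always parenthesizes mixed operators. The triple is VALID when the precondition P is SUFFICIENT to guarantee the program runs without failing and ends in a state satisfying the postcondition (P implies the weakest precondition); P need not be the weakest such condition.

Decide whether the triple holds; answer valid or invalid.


Working backward. After the program, the postcondition not (3*r > 2*r) must hold; in canonical form it is not (r > 0).
Before skip: not (r > 0)
Before v := h: not (r > 0)
Before v := 2*r: not (r > 0)
The weakest precondition is not (r > 0).
Check whether r = 1 implies it.
Countermodel: at the initial state r = 1, the precondition holds but the weakest precondition fails.
Answer: invalid


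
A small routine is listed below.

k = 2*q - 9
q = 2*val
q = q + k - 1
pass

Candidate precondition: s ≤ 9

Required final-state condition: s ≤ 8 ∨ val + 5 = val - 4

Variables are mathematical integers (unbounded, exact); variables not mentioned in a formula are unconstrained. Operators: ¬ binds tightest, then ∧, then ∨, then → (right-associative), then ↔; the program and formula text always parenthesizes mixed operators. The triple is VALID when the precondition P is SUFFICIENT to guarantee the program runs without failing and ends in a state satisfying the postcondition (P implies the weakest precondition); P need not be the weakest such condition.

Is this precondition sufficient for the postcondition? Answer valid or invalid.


Working backward. After the program, the postcondition s ≤ 8 ∨ val + 5 = val - 4 must hold; in canonical form it is s ≤ 8.
Before skip: s ≤ 8
Before q := q + k - 1: s ≤ 8
Before q := 2*val: s ≤ 8
Before k := 2*q - 9: s ≤ 8
The weakest precondition is s ≤ 8.
Check whether s ≤ 9 implies it.
Countermodel: at the initial state s = 9, the precondition holds but the weakest precondition fails.
Answer: invalid


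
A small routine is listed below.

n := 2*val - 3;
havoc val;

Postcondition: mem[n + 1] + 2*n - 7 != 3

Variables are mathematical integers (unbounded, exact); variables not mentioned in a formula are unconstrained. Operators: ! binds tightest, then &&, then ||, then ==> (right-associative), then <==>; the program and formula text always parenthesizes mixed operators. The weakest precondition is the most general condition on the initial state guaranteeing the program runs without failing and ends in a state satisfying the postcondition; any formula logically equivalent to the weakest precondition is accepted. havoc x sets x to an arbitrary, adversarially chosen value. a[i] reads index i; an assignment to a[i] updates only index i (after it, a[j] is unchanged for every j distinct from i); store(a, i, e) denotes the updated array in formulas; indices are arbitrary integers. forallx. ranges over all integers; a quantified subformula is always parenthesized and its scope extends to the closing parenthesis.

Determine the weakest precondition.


Working backward. After the program, the postcondition mem[n + 1] + 2*n - 7 != 3 must hold; in canonical form it is mem[n + 1] + 2*n != 10.
Before havoc val: mem[n + 1] + 2*n != 10
Before n := 2*val - 3: mem[2*val - 2] + 4*val != 16
Answer: WP = mem[2*val - 2] + 4*val != 16


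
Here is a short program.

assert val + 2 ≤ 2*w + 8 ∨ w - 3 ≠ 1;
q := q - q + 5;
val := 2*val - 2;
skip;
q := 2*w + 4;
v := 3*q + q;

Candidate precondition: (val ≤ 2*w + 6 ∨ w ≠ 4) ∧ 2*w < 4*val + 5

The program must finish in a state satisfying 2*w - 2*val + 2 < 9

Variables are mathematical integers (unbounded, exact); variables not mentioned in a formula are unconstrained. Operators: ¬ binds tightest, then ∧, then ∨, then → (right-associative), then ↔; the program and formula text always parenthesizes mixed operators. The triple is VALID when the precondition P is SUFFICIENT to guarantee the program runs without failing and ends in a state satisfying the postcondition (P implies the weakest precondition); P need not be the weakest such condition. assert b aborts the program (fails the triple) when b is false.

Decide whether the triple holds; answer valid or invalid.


Working backward. After the program, the postcondition 2*w - 2*val + 2 < 9 must hold; in canonical form it is 2*w < 2*val + 7.
Before v := 3*q + q: 2*w < 2*val + 7
Before q := 2*w + 4: 2*w < 2*val + 7
Before skip: 2*w < 2*val + 7
Before val := 2*val - 2: 2*w < 4*val + 3
Before q := q - q + 5: 2*w < 4*val + 3
Before assert val + 2 ≤ 2*w + 8 ∨ w - 3 ≠ 1: (val ≤ 2*w + 6 ∨ w ≠ 4) ∧ 2*w < 4*val + 3
The weakest precondition is (val ≤ 2*w + 6 ∨ w ≠ 4) ∧ 2*w < 4*val + 3.
Check whether (val ≤ 2*w + 6 ∨ w ≠ 4) ∧ 2*w < 4*val + 5 implies it.
Countermodel: at the initial state val = 15, w = 32, the precondition holds but the weakest precondition fails.
Answer: invalid


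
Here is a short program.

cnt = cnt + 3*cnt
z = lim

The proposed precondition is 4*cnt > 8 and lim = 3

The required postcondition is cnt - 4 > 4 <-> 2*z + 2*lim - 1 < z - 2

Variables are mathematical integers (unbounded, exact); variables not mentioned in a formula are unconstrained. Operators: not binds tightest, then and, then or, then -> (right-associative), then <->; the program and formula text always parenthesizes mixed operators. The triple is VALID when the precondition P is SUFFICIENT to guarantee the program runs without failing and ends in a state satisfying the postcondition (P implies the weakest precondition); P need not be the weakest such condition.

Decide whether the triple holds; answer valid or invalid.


Working backward. After the program, the postcondition cnt - 4 > 4 <-> 2*z + 2*lim - 1 < z - 2 must hold; in canonical form it is cnt > 8 <-> 2*lim + z < -1.
Before z := lim: cnt > 8 <-> 3*lim < -1
Before cnt := cnt + 3*cnt: 4*cnt > 8 <-> 3*lim < -1
The weakest precondition is 4*cnt > 8 <-> 3*lim < -1.
Check whether 4*cnt > 8 and lim = 3 implies it.
Countermodel: at the initial state cnt = 3, lim = 3, the precondition holds but the weakest precondition fails.
Answer: invalid


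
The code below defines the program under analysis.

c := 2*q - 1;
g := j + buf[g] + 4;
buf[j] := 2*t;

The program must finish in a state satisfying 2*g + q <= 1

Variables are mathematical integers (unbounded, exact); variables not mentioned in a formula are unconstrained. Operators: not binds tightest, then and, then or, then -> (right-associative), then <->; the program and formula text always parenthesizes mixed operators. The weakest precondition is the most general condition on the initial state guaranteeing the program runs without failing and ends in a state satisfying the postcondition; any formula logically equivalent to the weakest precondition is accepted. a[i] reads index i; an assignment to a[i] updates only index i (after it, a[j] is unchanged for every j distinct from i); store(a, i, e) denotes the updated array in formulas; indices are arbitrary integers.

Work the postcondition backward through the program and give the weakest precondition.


Working backward. After the program, 2*g + q <= 1 must hold.
Before buf[j] := 2*t: 2*g + q <= 1
Before g := j + buf[g] + 4: 2*buf[g] + 2*j + q <= -7
Before c := 2*q - 1: 2*buf[g] + 2*j + q <= -7
Answer: WP = 2*buf[g] + 2*j + q <= -7


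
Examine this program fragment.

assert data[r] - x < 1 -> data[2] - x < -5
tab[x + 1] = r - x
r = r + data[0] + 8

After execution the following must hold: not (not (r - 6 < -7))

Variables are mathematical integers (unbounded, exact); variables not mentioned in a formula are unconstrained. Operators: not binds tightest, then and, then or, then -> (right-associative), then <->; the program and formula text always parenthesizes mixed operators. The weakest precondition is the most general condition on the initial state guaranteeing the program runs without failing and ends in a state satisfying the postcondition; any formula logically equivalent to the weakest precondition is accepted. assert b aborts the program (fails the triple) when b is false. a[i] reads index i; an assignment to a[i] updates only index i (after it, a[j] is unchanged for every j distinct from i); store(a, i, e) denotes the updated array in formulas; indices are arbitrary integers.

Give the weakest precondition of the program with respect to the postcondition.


Working backward. After the program, the postcondition not (not (r - 6 < -7)) must hold; in canonical form it is r < -1.
Before r := r + data[0] + 8: data[0] + r < -9
Before tab[x + 1] := r - x: data[0] + r < -9
Before assert data[r] - x < 1 -> data[2] - x < -5: (data[r] < x + 1 -> data[2] < x - 5) and data[0] + r < -9
Answer: WP = (data[r] < x + 1 -> data[2] < x - 5) and data[0] + r < -9


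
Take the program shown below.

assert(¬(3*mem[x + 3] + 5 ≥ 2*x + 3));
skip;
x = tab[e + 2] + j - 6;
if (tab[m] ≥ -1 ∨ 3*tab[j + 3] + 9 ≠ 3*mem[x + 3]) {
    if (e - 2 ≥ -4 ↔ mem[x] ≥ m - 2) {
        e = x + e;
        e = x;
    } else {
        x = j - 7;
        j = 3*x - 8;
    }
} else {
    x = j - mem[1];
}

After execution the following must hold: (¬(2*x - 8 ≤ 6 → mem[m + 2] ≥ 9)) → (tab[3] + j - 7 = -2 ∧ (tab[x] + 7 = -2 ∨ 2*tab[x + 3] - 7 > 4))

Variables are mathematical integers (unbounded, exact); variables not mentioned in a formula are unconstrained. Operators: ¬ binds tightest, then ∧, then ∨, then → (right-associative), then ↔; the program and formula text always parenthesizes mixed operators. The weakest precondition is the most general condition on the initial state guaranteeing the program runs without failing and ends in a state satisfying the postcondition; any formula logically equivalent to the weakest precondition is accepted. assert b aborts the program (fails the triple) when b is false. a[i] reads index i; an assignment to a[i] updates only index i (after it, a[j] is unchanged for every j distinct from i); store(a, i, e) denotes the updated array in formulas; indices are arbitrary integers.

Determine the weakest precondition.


Working backward. After the program, the postcondition (¬(2*x - 8 ≤ 6 → mem[m + 2] ≥ 9)) → (tab[3] + j - 7 = -2 ∧ (tab[x] + 7 = -2 ∨ 2*tab[x + 3] - 7 > 4)) must hold; in canonical form it is (¬(2*x ≤ 14 → mem[m + 2] ≥ 9)) → (tab[3] + j = 5 ∧ (tab[x] = -9 ∨ 2*tab[x + 3] > 11)).
Then branch requires ((e ≥ -2 ↔ mem[x] ≥ m - 2) → ((¬(2*x ≤ 14 → mem[m + 2] ≥ 9)) → (tab[3] + j = 5 ∧ (tab[x] = -9 ∨ 2*tab[x + 3] > 11)))) ∧ ((¬(e ≥ -2 ↔ mem[x] ≥ m - 2)) → ((¬(2*j ≤ 28 → mem[m + 2] ≥ 9)) → (tab[3] + 3*j = 34 ∧ (tab[j - 7] = -9 ∨ 2*tab[j - 4] > 11)))); else branch requires (¬(2*j ≤ 2*mem[1] + 14 → mem[m + 2] ≥ 9)) → (tab[3] + j = 5 ∧ (tab[-mem[1] + j] = -9 ∨ 2*tab[-mem[1] + j + 3] > 11)).
Before the if: ((tab[m] ≥ -1 ∨ 3*tab[j + 3] ≠ 3*mem[x + 3] - 9) → (((e ≥ -2 ↔ mem[x] ≥ m - 2) → ((¬(2*x ≤ 14 → mem[m + 2] ≥ 9)) → (tab[3] + j = 5 ∧ (tab[x] = -9 ∨ 2*tab[x + 3] > 11)))) ∧ ((¬(e ≥ -2 ↔ mem[x] ≥ m - 2)) → ((¬(2*j ≤ 28 → mem[m + 2] ≥ 9)) → (tab[3] + 3*j = 34 ∧ (tab[j - 7] = -9 ∨ 2*tab[j - 4] > 11)))))) ∧ ((¬(tab[m] ≥ -1 ∨ 3*tab[j + 3] ≠ 3*mem[x + 3] - 9)) → ((¬(2*j ≤ 2*mem[1] + 14 → mem[m + 2] ≥ 9)) → (tab[3] + j = 5 ∧ (tab[-mem[1] + j] = -9 ∨ 2*tab[-mem[1] + j + 3] > 11))))
Before x := tab[e + 2] + j - 6: ((tab[m] ≥ -1 ∨ 3*tab[j + 3] ≠ 3*mem[tab[e + 2] + j - 3] - 9) → (((e ≥ -2 ↔ mem[tab[e + 2] + j - 6] ≥ m - 2) → ((¬(2*tab[e + 2] + 2*j ≤ 26 → mem[m + 2] ≥ 9)) → (tab[3] + j = 5 ∧ (tab[tab[e + 2] + j - 6] = -9 ∨ 2*tab[tab[e + 2] + j - 3] > 11)))) ∧ ((¬(e ≥ -2 ↔ mem[tab[e + 2] + j - 6] ≥ m - 2)) → ((¬(2*j ≤ 28 → mem[m + 2] ≥ 9)) → (tab[3] + 3*j = 34 ∧ (tab[j - 7] = -9 ∨ 2*tab[j - 4] > 11)))))) ∧ ((¬(tab[m] ≥ -1 ∨ 3*tab[j + 3] ≠ 3*mem[tab[e + 2] + j - 3] - 9)) → ((¬(2*j ≤ 2*mem[1] + 14 → mem[m + 2] ≥ 9)) → (tab[3] + j = 5 ∧ (tab[-mem[1] + j] = -9 ∨ 2*tab[-mem[1] + j + 3] > 11))))
Before skip: ((tab[m] ≥ -1 ∨ 3*tab[j + 3] ≠ 3*mem[tab[e + 2] + j - 3] - 9) → (((e ≥ -2 ↔ mem[tab[e + 2] + j - 6] ≥ m - 2) → ((¬(2*tab[e + 2] + 2*j ≤ 26 → mem[m + 2] ≥ 9)) → (tab[3] + j = 5 ∧ (tab[tab[e + 2] + j - 6] = -9 ∨ 2*tab[tab[e + 2] + j - 3] > 11)))) ∧ ((¬(e ≥ -2 ↔ mem[tab[e + 2] + j - 6] ≥ m - 2)) → ((¬(2*j ≤ 28 → mem[m + 2] ≥ 9)) → (tab[3] + 3*j = 34 ∧ (tab[j - 7] = -9 ∨ 2*tab[j - 4] > 11)))))) ∧ ((¬(tab[m] ≥ -1 ∨ 3*tab[j + 3] ≠ 3*mem[tab[e + 2] + j - 3] - 9)) → ((¬(2*j ≤ 2*mem[1] + 14 → mem[m + 2] ≥ 9)) → (tab[3] + j = 5 ∧ (tab[-mem[1] + j] = -9 ∨ 2*tab[-mem[1] + j + 3] > 11))))
Before assert ¬(3*mem[x + 3] + 5 ≥ 2*x + 3): (¬(3*mem[x + 3] ≥ 2*x - 2)) ∧ ((tab[m] ≥ -1 ∨ 3*tab[j + 3] ≠ 3*mem[tab[e + 2] + j - 3] - 9) → (((e ≥ -2 ↔ mem[tab[e + 2] + j - 6] ≥ m - 2) → ((¬(2*tab[e + 2] + 2*j ≤ 26 → mem[m + 2] ≥ 9)) → (tab[3] + j = 5 ∧ (tab[tab[e + 2] + j - 6] = -9 ∨ 2*tab[tab[e + 2] + j - 3] > 11)))) ∧ ((¬(e ≥ -2 ↔ mem[tab[e + 2] + j - 6] ≥ m - 2)) → ((¬(2*j ≤ 28 → mem[m + 2] ≥ 9)) → (tab[3] + 3*j = 34 ∧ (tab[j - 7] = -9 ∨ 2*tab[j - 4] > 11)))))) ∧ ((¬(tab[m] ≥ -1 ∨ 3*tab[j + 3] ≠ 3*mem[tab[e + 2] + j - 3] - 9)) → ((¬(2*j ≤ 2*mem[1] + 14 → mem[m + 2] ≥ 9)) → (tab[3] + j = 5 ∧ (tab[-mem[1] + j] = -9 ∨ 2*tab[-mem[1] + j + 3] > 11))))
Answer: WP = (¬(3*mem[x + 3] ≥ 2*x - 2)) ∧ ((tab[m] ≥ -1 ∨ 3*tab[j + 3] ≠ 3*mem[tab[e + 2] + j - 3] - 9) → (((e ≥ -2 ↔ mem[tab[e + 2] + j - 6] ≥ m - 2) → ((¬(2*tab[e + 2] + 2*j ≤ 26 → mem[m + 2] ≥ 9)) → (tab[3] + j = 5 ∧ (tab[tab[e + 2] + j - 6] = -9 ∨ 2*tab[tab[e + 2] + j - 3] > 11)))) ∧ ((¬(e ≥ -2 ↔ mem[tab[e + 2] + j - 6] ≥ m - 2)) → ((¬(2*j ≤ 28 → mem[m + 2] ≥ 9)) → (tab[3] + 3*j = 34 ∧ (tab[j - 7] = -9 ∨ 2*tab[j - 4] > 11)))))) ∧ ((¬(tab[m] ≥ -1 ∨ 3*tab[j + 3] ≠ 3*mem[tab[e + 2] + j - 3] - 9)) → ((¬(2*j ≤ 2*mem[1] + 14 → mem[m + 2] ≥ 9)) → (tab[3] + j = 5 ∧ (tab[-mem[1] + j] = -9 ∨ 2*tab[-mem[1] + j + 3] > 11))))


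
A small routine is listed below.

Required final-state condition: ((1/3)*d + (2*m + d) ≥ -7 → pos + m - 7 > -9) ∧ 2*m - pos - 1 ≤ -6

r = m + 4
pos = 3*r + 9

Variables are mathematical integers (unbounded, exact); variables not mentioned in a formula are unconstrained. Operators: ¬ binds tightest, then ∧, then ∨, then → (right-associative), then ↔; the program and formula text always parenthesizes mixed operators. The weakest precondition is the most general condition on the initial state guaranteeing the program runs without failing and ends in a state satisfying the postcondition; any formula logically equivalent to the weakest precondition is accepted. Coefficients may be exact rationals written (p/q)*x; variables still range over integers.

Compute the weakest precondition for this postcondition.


Working backward. After the program, the postcondition ((1/3)*d + (2*m + d) ≥ -7 → pos + m - 7 > -9) ∧ 2*m - pos - 1 ≤ -6 must hold; in canonical form it is ((4/3)*d + 2*m ≥ -7 → m + pos > -2) ∧ 2*m ≤ pos - 5.
Before pos := 3*r + 9: ((4/3)*d + 2*m ≥ -7 → m + 3*r > -11) ∧ 2*m ≤ 3*r + 4
Before r := m + 4: ((4/3)*d + 2*m ≥ -7 → 4*m > -23) ∧ m ≥ -16
Answer: WP = ((4/3)*d + 2*m ≥ -7 → 4*m > -23) ∧ m ≥ -16


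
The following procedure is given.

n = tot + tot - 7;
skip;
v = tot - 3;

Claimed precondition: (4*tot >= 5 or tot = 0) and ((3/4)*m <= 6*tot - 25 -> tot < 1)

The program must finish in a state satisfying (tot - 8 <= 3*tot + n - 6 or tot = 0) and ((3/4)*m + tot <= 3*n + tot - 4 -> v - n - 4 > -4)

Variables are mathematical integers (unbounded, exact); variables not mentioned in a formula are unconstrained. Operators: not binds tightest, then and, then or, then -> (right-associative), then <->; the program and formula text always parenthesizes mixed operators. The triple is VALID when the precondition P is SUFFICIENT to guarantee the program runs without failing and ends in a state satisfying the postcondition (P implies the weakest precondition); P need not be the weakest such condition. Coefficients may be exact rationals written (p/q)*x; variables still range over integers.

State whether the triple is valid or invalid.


Working backward. After the program, the postcondition (tot - 8 <= 3*tot + n - 6 or tot = 0) and ((3/4)*m + tot <= 3*n + tot - 4 -> v - n - 4 > -4) must hold; in canonical form it is (n + 2*tot >= -2 or tot = 0) and ((3/4)*m <= 3*n - 4 -> v > n).
Before v := tot - 3: (n + 2*tot >= -2 or tot = 0) and ((3/4)*m <= 3*n - 4 -> tot > n + 3)
Before skip: (n + 2*tot >= -2 or tot = 0) and ((3/4)*m <= 3*n - 4 -> tot > n + 3)
Before n := tot + tot - 7: (4*tot >= 5 or tot = 0) and ((3/4)*m <= 6*tot - 25 -> tot < 4)
The weakest precondition is (4*tot >= 5 or tot = 0) and ((3/4)*m <= 6*tot - 25 -> tot < 4).
Check whether (4*tot >= 5 or tot = 0) and ((3/4)*m <= 6*tot - 25 -> tot < 1) implies it.
Every state satisfying the precondition satisfies the weakest precondition: the implication holds.
Answer: valid


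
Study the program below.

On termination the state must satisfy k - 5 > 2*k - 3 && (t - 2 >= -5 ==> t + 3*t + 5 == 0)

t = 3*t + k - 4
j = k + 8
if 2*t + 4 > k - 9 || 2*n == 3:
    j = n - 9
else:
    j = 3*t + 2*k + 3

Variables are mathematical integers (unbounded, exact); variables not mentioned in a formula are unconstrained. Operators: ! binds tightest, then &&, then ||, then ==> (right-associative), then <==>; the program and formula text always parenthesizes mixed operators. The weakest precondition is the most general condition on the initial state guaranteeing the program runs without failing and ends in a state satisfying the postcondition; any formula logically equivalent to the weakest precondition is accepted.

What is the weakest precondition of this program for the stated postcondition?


Working backward. After the program, the postcondition k - 5 > 2*k - 3 && (t - 2 >= -5 ==> t + 3*t + 5 == 0) must hold; in canonical form it is k < -2 && (t >= -3 ==> 4*t == -5).
Then branch requires k < -2 && (t >= -3 ==> 4*t == -5); else branch requires k < -2 && (t >= -3 ==> 4*t == -5).
Before the if: ((2*t > k - 13 || 2*n == 3) ==> (k < -2 && (t >= -3 ==> 4*t == -5))) && ((!(2*t > k - 13 || 2*n == 3)) ==> (k < -2 && (t >= -3 ==> 4*t == -5)))
Before j := k + 8: ((2*t > k - 13 || 2*n == 3) ==> (k < -2 && (t >= -3 ==> 4*t == -5))) && ((!(2*t > k - 13 || 2*n == 3)) ==> (k < -2 && (t >= -3 ==> 4*t == -5)))
Before t := 3*t + k - 4: ((k + 6*t > -5 || 2*n == 3) ==> (k < -2 && (k + 3*t >= 1 ==> 4*k + 12*t == 11))) && ((!(k + 6*t > -5 || 2*n == 3)) ==> (k < -2 && (k + 3*t >= 1 ==> 4*k + 12*t == 11)))
Answer: WP = ((k + 6*t > -5 || 2*n == 3) ==> (k < -2 && (k + 3*t >= 1 ==> 4*k + 12*t == 11))) && ((!(k + 6*t > -5 || 2*n == 3)) ==> (k < -2 && (k + 3*t >= 1 ==> 4*k + 12*t == 11)))


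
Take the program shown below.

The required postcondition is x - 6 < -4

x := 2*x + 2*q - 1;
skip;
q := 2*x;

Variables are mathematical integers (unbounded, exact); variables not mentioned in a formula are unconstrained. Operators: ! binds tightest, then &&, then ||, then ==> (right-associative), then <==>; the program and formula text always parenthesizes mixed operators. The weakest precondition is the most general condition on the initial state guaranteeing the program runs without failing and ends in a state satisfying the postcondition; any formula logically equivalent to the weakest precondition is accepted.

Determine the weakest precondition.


Working backward. After the program, the postcondition x - 6 < -4 must hold; in canonical form it is x < 2.
Before q := 2*x: x < 2
Before skip: x < 2
Before x := 2*x + 2*q - 1: 2*q + 2*x < 3
Answer: WP = 2*q + 2*x < 3


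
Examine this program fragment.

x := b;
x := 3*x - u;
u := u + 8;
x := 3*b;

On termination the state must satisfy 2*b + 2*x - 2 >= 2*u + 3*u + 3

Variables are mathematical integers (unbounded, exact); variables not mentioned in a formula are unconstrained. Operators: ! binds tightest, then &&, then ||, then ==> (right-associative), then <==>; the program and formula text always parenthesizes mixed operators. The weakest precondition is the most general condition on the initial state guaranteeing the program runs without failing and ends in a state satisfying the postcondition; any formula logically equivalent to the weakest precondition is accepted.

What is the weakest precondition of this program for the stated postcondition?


Working backward. After the program, the postcondition 2*b + 2*x - 2 >= 2*u + 3*u + 3 must hold; in canonical form it is 2*b + 2*x >= 5*u + 5.
Before x := 3*b: 8*b >= 5*u + 5
Before u := u + 8: 8*b >= 5*u + 45
Before x := 3*x - u: 8*b >= 5*u + 45
Before x := b: 8*b >= 5*u + 45
Answer: WP = 8*b >= 5*u + 45


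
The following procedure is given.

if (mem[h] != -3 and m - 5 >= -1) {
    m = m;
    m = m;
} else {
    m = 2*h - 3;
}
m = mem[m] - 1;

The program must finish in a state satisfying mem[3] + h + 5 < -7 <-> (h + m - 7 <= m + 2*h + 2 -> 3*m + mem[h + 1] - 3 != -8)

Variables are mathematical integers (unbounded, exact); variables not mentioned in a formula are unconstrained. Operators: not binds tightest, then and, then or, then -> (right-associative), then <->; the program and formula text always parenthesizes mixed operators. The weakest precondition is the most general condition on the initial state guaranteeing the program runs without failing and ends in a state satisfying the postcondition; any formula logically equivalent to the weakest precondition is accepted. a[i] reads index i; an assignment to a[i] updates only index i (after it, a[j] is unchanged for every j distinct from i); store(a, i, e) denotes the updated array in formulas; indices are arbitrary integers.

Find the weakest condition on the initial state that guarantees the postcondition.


Working backward. After the program, the postcondition mem[3] + h + 5 < -7 <-> (h + m - 7 <= m + 2*h + 2 -> 3*m + mem[h + 1] - 3 != -8) must hold; in canonical form it is mem[3] + h < -12 <-> (h >= -9 -> mem[h + 1] + 3*m != -5).
Before m := mem[m] - 1: mem[3] + h < -12 <-> (h >= -9 -> mem[h + 1] + 3*mem[m] != -2)
Then branch requires mem[3] + h < -12 <-> (h >= -9 -> mem[h + 1] + 3*mem[m] != -2); else branch requires mem[3] + h < -12 <-> (h >= -9 -> mem[h + 1] + 3*mem[2*h - 3] != -2).
Before the if: ((mem[h] != -3 and m >= 4) -> (mem[3] + h < -12 <-> (h >= -9 -> mem[h + 1] + 3*mem[m] != -2))) and ((not (mem[h] != -3 and m >= 4)) -> (mem[3] + h < -12 <-> (h >= -9 -> mem[h + 1] + 3*mem[2*h - 3] != -2)))
Answer: WP = ((mem[h] != -3 and m >= 4) -> (mem[3] + h < -12 <-> (h >= -9 -> mem[h + 1] + 3*mem[m] != -2))) and ((not (mem[h] != -3 and m >= 4)) -> (mem[3] + h < -12 <-> (h >= -9 -> mem[h + 1] + 3*mem[2*h - 3] != -2)))


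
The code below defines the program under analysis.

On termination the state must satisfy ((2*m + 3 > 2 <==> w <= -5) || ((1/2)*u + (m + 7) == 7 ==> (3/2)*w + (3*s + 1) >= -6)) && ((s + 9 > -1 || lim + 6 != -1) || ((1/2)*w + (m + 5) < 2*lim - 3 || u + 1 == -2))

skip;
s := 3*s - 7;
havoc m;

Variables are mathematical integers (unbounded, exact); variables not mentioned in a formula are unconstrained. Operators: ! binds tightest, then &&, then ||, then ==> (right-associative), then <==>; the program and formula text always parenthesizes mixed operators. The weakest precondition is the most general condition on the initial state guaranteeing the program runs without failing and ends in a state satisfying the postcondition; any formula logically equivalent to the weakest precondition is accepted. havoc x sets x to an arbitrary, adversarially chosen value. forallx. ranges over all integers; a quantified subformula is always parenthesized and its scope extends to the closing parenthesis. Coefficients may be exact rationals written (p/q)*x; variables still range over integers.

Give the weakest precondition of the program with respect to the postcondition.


Working backward. After the program, the postcondition ((2*m + 3 > 2 <==> w <= -5) || ((1/2)*u + (m + 7) == 7 ==> (3/2)*w + (3*s + 1) >= -6)) && ((s + 9 > -1 || lim + 6 != -1) || ((1/2)*w + (m + 5) < 2*lim - 3 || u + 1 == -2)) must hold; in canonical form it is ((2*m > -1 <==> w <= -5) || (m + (1/2)*u == 0 ==> 3*s + (3/2)*w >= -7)) && (s > -10 || lim != -7 || m + (1/2)*w < 2*lim - 8 || u == -3).
Before havoc m: forall m_1. (((2*m_1 > -1 <==> w <= -5) || (m_1 + (1/2)*u == 0 ==> 3*s + (3/2)*w >= -7)) && (s > -10 || lim != -7 || m_1 + (1/2)*w < 2*lim - 8 || u == -3))
Before s := 3*s - 7: forall m_1. (((2*m_1 > -1 <==> w <= -5) || (m_1 + (1/2)*u == 0 ==> 9*s + (3/2)*w >= 14)) && (3*s > -3 || lim != -7 || m_1 + (1/2)*w < 2*lim - 8 || u == -3))
Before skip: forall m_1. (((2*m_1 > -1 <==> w <= -5) || (m_1 + (1/2)*u == 0 ==> 9*s + (3/2)*w >= 14)) && (3*s > -3 || lim != -7 || m_1 + (1/2)*w < 2*lim - 8 || u == -3))
Answer: WP = forall m_1. (((2*m_1 > -1 <==> w <= -5) || (m_1 + (1/2)*u == 0 ==> 9*s + (3/2)*w >= 14)) && (3*s > -3 || lim != -7 || m_1 + (1/2)*w < 2*lim - 8 || u == -3))


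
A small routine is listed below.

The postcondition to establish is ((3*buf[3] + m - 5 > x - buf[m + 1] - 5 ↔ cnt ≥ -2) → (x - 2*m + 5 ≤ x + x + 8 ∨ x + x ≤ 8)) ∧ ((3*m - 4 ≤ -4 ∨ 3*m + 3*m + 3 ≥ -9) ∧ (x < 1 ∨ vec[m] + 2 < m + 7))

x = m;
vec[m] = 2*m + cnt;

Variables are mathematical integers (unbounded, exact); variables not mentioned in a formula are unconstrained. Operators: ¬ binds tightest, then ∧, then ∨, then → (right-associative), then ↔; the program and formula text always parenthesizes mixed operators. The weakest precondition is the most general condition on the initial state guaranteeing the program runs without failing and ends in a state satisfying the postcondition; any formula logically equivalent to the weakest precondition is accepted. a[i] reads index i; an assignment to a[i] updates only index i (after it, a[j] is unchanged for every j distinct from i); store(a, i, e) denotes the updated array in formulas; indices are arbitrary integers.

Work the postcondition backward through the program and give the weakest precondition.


Working backward. After the program, the postcondition ((3*buf[3] + m - 5 > x - buf[m + 1] - 5 ↔ cnt ≥ -2) → (x - 2*m + 5 ≤ x + x + 8 ∨ x + x ≤ 8)) ∧ ((3*m - 4 ≤ -4 ∨ 3*m + 3*m + 3 ≥ -9) ∧ (x < 1 ∨ vec[m] + 2 < m + 7)) must hold; in canonical form it is ((buf[m + 1] + 3*buf[3] + m > x ↔ cnt ≥ -2) → (2*m + x ≥ -3 ∨ 2*x ≤ 8)) ∧ (3*m ≤ 0 ∨ 6*m ≥ -12) ∧ (x < 1 ∨ vec[m] < m + 5).
Before vec[m] := 2*m + cnt: ((buf[m + 1] + 3*buf[3] + m > x ↔ cnt ≥ -2) → (2*m + x ≥ -3 ∨ 2*x ≤ 8)) ∧ (3*m ≤ 0 ∨ 6*m ≥ -12) ∧ (x < 1 ∨ store(vec, m, cnt + 2*m)[m] < m + 5)
Before x := m: ((buf[m + 1] + 3*buf[3] > 0 ↔ cnt ≥ -2) → (3*m ≥ -3 ∨ 2*m ≤ 8)) ∧ (3*m ≤ 0 ∨ 6*m ≥ -12) ∧ (m < 1 ∨ store(vec, m, cnt + 2*m)[m] < m + 5)
Answer: WP = ((buf[m + 1] + 3*buf[3] > 0 ↔ cnt ≥ -2) → (3*m ≥ -3 ∨ 2*m ≤ 8)) ∧ (3*m ≤ 0 ∨ 6*m ≥ -12) ∧ (m < 1 ∨ store(vec, m, cnt + 2*m)[m] < m + 5)


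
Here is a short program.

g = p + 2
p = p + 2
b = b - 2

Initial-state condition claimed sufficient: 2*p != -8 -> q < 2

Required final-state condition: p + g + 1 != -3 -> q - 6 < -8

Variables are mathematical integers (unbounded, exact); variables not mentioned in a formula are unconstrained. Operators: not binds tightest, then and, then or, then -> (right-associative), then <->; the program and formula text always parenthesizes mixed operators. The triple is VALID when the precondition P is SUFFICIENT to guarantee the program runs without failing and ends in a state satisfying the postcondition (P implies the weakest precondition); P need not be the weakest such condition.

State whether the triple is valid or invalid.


Working backward. After the program, the postcondition p + g + 1 != -3 -> q - 6 < -8 must hold; in canonical form it is g + p != -4 -> q < -2.
Before b := b - 2: g + p != -4 -> q < -2
Before p := p + 2: g + p != -6 -> q < -2
Before g := p + 2: 2*p != -8 -> q < -2
The weakest precondition is 2*p != -8 -> q < -2.
Check whether 2*p != -8 -> q < 2 implies it.
Countermodel: at the initial state p = -3, q = -2, the precondition holds but the weakest precondition fails.
Answer: invalid


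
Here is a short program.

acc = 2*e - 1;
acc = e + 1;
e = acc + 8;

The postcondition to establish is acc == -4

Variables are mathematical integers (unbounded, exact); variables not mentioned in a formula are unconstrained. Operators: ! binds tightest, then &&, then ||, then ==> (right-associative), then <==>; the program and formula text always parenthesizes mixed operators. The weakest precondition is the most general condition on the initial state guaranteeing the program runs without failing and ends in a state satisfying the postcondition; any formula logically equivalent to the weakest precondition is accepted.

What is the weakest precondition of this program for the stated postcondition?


Working backward. After the program, acc == -4 must hold.
Before e := acc + 8: acc == -4
Before acc := e + 1: e == -5
Before acc := 2*e - 1: e == -5
Answer: WP = e == -5


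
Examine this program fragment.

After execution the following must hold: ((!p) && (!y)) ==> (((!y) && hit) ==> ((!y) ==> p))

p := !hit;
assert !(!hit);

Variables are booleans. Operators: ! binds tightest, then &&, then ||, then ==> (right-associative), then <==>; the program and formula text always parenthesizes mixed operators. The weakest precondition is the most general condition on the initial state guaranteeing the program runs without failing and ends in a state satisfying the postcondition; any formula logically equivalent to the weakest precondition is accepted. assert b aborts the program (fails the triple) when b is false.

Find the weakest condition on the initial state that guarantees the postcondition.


Working backward. After the program, ((!p) && (!y)) ==> (((!y) && hit) ==> ((!y) ==> p)) must hold.
Before assert !(!hit): hit && (((!p) && (!y)) ==> (((!y) && hit) ==> ((!y) ==> p)))
Before p := !hit: hit && ((hit && (!y)) ==> (((!y) && hit) ==> ((!y) ==> (!hit))))
Answer: WP = hit && ((hit && (!y)) ==> (((!y) && hit) ==> ((!y) ==> (!hit))))


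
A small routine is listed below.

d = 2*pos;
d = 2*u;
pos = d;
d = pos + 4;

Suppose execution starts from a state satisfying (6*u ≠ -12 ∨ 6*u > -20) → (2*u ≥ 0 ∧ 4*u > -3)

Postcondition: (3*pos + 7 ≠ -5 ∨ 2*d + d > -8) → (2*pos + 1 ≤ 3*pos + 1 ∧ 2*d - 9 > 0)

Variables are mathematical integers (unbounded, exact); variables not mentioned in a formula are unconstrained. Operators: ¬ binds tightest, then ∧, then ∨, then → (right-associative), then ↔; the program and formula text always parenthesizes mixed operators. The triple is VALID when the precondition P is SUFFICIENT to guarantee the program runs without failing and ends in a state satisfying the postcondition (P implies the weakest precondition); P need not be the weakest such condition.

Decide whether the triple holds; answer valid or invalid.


Working backward. After the program, the postcondition (3*pos + 7 ≠ -5 ∨ 2*d + d > -8) → (2*pos + 1 ≤ 3*pos + 1 ∧ 2*d - 9 > 0) must hold; in canonical form it is (3*pos ≠ -12 ∨ 3*d > -8) → (pos ≥ 0 ∧ 2*d > 9).
Before d := pos + 4: (3*pos ≠ -12 ∨ 3*pos > -20) → (pos ≥ 0 ∧ 2*pos > 1)
Before pos := d: (3*d ≠ -12 ∨ 3*d > -20) → (d ≥ 0 ∧ 2*d > 1)
Before d := 2*u: (6*u ≠ -12 ∨ 6*u > -20) → (2*u ≥ 0 ∧ 4*u > 1)
Before d := 2*pos: (6*u ≠ -12 ∨ 6*u > -20) → (2*u ≥ 0 ∧ 4*u > 1)
The weakest precondition is (6*u ≠ -12 ∨ 6*u > -20) → (2*u ≥ 0 ∧ 4*u > 1).
Check whether (6*u ≠ -12 ∨ 6*u > -20) → (2*u ≥ 0 ∧ 4*u > -3) implies it.
Countermodel: at the initial state u = 0, the precondition holds but the weakest precondition fails.
Answer: invalid
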